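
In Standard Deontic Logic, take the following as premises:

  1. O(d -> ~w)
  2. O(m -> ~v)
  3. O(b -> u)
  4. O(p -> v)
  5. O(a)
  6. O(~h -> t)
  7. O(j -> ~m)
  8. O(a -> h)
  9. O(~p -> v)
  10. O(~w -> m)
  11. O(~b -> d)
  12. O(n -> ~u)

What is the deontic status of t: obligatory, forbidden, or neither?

Neither

Premise 6 is O(~h -> t), but O(~h) is not derivable from the premises, so it does not yield O(t).
No premise or chain of K-axiom applications forces O(t), and none forces O(~t). So t is neither obligatory nor forbidden under these norms.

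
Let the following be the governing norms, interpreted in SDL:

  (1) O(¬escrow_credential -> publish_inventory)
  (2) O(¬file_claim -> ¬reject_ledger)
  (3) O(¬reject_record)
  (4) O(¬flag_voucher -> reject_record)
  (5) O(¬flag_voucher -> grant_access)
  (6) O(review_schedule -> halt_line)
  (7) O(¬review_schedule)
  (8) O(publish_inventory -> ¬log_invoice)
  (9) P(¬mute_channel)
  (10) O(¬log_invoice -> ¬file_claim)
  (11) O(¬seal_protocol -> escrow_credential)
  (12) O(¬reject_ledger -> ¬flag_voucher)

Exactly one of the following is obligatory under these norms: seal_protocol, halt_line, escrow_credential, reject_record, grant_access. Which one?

escrow_credential

Premise 3 gives O(¬reject_record).
Premise 4 is O(¬flag_voucher -> reject_record); contrapositively O(¬reject_record -> flag_voucher). Since O(¬reject_record) holds, K gives O(flag_voucher).
The contrapositive of premise 12 (O(¬reject_ledger -> ¬flag_voucher)) is O(flag_voucher -> reject_ledger), and O(flag_voucher) is already established, so O(reject_ledger).
Premise 2 is O(¬file_claim -> ¬reject_ledger); contrapositively O(reject_ledger -> file_claim). Since O(reject_ledger) holds, K gives O(file_claim).
The contrapositive of premise 10 (O(¬log_invoice -> ¬file_claim)) is O(file_claim -> log_invoice), and O(file_claim) is already established, so O(log_invoice).
The contrapositive of premise 8 (O(publish_inventory -> ¬log_invoice)) is O(log_invoice -> ¬publish_inventory), and O(log_invoice) is already established, so O(¬publish_inventory).
Premise 1, O(¬escrow_credential -> publish_inventory), contraposes to O(¬publish_inventory -> escrow_credential); with O(¬publish_inventory) we get O(escrow_credential).
So O(escrow_credential) holds — escrow_credential is obligatory. None of the other listed options is made obligatory by any chain of premises.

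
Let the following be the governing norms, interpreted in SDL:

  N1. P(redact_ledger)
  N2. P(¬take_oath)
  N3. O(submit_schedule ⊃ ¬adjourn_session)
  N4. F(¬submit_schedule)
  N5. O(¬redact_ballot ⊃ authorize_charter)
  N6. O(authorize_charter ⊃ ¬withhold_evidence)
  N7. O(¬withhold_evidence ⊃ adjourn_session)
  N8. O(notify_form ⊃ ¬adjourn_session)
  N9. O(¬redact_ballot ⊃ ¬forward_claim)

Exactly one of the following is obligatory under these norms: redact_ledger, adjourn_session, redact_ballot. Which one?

F(¬submit_schedule) at premise 4 means O(submit_schedule).
Premise 3 is O(submit_schedule ⊃ ¬adjourn_session); since O(submit_schedule), deontic closure gives O(¬adjourn_session).
Premise 7 is O(¬withhold_evidence ⊃ adjourn_session); contrapositively O(¬adjourn_session ⊃ withhold_evidence). Since O(¬adjourn_session) holds, K gives O(withhold_evidence).
The contrapositive of premise 6 (O(authorize_charter ⊃ ¬withhold_evidence)) is O(withhold_evidence ⊃ ¬authorize_charter), and O(withhold_evidence) is already established, so O(¬authorize_charter).
Premise 5 is O(¬redact_ballot ⊃ authorize_charter); contrapositively O(¬authorize_charter ⊃ redact_ballot). Since O(¬authorize_charter) holds, K gives O(redact_ballot).
So O(redact_ballot) holds — redact_ballot is obligatory. None of the other listed options is made obligatory by any chain of premises.

redact_ballot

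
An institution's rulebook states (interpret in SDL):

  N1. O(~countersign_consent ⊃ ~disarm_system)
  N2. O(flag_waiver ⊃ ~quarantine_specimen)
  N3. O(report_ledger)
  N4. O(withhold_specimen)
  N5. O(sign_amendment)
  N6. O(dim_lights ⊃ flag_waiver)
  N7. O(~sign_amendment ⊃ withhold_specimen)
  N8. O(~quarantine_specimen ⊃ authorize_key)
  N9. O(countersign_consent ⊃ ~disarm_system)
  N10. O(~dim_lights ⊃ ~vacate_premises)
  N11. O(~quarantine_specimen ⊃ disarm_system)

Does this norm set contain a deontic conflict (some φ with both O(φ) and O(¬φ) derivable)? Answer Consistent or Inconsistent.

Premise 7 is O(~sign_amendment ⊃ withhold_specimen); even if O(withhold_specimen) held, inferring O(~sign_amendment) would be affirming the consequent — invalid.
So O(~sign_amendment) is not derivable, and the apparent clash with O(sign_amendment) does not arise.
A world satisfying every obligation exists (e.g. authorize_key=false, countersign_consent=false, dim_lights=false, disarm_system=false, flag_waiver=false, quarantine_specimen=true, report_ledger=true, sign_amendment=true, vacate_premises=false, withhold_specimen=true); no atom is both obligatory and forbidden, so the set is consistent.

Consistent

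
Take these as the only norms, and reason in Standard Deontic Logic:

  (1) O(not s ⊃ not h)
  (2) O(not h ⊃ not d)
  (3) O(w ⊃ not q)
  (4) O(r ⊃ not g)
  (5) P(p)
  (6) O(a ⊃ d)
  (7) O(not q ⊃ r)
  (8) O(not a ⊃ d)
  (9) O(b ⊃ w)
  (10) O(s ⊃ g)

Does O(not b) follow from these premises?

Yes

Premises 6 and 8 cover both cases: O(a ⊃ d) and O(not a ⊃ d). Since a ∨ not a is a tautology, O(d) follows.
The contrapositive of premise 2 (O(not h ⊃ not d)) is O(d ⊃ h), and O(d) is already established, so O(h).
The contrapositive of premise 1 (O(not s ⊃ not h)) is O(h ⊃ s), and O(h) is already established, so O(s).
Premise 10 is O(s ⊃ g); since O(s), deontic closure gives O(g).
Premise 4 is O(r ⊃ not g); contrapositively O(g ⊃ not r). Since O(g) holds, K gives O(not r).
Premise 7 is O(not q ⊃ r); contrapositively O(not r ⊃ q). Since O(not r) holds, K gives O(q).
Premise 3, O(w ⊃ not q), contraposes to O(q ⊃ not w); with O(q) we get O(not w).
Premise 9, O(b ⊃ w), contraposes to O(not w ⊃ not b); with O(not w) we get O(not b).
Premise 5 does not contribute to this derivation.
So O(not b) follows.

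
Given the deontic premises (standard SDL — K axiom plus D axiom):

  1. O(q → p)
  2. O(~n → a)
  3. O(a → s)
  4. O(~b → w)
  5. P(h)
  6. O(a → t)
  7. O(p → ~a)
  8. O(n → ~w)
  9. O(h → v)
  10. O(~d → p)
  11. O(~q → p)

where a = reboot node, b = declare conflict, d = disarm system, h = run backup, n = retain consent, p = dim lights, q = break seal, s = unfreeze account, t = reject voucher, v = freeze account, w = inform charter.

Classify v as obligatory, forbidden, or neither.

Neither

Premise 9 is O(h → v), but O(h) is not derivable from the premises (the permission P(h) asserts only ~O(~h), not O(h)), so it does not yield O(v).
No premise or chain of K-axiom applications forces O(v), and none forces O(~v). So v is neither obligatory nor forbidden under these norms.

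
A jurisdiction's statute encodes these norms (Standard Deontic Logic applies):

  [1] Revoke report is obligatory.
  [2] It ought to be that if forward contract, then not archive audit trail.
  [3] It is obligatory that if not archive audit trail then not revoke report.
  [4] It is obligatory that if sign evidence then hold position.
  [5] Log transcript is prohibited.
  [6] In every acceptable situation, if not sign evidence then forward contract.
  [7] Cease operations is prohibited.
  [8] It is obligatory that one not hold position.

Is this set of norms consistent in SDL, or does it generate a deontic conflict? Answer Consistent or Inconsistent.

Inconsistent

From premise 1 we have O(revoke_report).
The contrapositive of premise 3 (O(¬archive_audit_trail → ¬revoke_report)) is O(revoke_report → archive_audit_trail), and O(revoke_report) is already established, so O(archive_audit_trail).
Premise 2, O(forward_contract → ¬archive_audit_trail), contraposes to O(archive_audit_trail → ¬forward_contract); with O(archive_audit_trail) we get O(¬forward_contract).
Premise 6 is O(¬sign_evidence → forward_contract); contrapositively O(¬forward_contract → sign_evidence). Since O(¬forward_contract) holds, K gives O(sign_evidence).
With premise 4, O(sign_evidence → hold_position), the K-axiom yields O(hold_position).
However, premise 8 gives O(¬hold_position).
We now have both O(hold_position) and O(¬hold_position) — hold_position is simultaneously obligatory and forbidden, violating the D-axiom.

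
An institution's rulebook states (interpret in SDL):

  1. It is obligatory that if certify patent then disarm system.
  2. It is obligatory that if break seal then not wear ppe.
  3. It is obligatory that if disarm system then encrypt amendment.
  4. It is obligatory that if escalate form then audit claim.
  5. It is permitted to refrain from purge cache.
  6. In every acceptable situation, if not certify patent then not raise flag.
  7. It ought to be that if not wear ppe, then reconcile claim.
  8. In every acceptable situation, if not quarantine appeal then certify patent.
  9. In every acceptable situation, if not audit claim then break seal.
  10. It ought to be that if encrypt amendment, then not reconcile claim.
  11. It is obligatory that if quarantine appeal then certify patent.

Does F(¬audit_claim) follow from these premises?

Yes

By case analysis on quarantine_appeal: premise 11 gives O(quarantine_appeal → certify_patent) and premise 8 gives O(¬quarantine_appeal → certify_patent), so O(certify_patent) either way.
With premise 1, O(certify_patent → disarm_system), the K-axiom yields O(disarm_system).
Applying K to premise 3 (O(disarm_system → encrypt_amendment)) and O(disarm_system) yields O(encrypt_amendment).
Applying K to premise 10 (O(encrypt_amendment → ¬reconcile_claim)) and O(encrypt_amendment) yields O(¬reconcile_claim).
Premise 7, O(¬wear_ppe → reconcile_claim), contraposes to O(¬reconcile_claim → wear_ppe); with O(¬reconcile_claim) we get O(wear_ppe).
The contrapositive of premise 2 (O(break_seal → ¬wear_ppe)) is O(wear_ppe → ¬break_seal), and O(wear_ppe) is already established, so O(¬break_seal).
Premise 9 is O(¬audit_claim → break_seal); contrapositively O(¬break_seal → audit_claim). Since O(¬break_seal) holds, K gives O(audit_claim).
Premises 4, 5, 6 do not contribute to this derivation.
So O(audit_claim) holds, i.e. F(¬audit_claim). The claim follows.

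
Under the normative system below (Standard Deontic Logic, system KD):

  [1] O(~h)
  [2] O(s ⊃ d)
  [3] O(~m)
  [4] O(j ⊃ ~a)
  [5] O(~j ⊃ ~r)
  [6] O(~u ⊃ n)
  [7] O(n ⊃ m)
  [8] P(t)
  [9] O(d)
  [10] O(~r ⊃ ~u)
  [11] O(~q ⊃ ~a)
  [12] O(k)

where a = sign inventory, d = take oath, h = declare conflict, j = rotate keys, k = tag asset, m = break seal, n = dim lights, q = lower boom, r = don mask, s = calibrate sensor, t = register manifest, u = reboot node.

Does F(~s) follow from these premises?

No

Premise 2 is O(s ⊃ d); even if O(d) held, inferring O(s) would be affirming the consequent — invalid.
No other premise forces O(s). An ideal world satisfying every premise can still have ~s true, so F(~s) is not derivable.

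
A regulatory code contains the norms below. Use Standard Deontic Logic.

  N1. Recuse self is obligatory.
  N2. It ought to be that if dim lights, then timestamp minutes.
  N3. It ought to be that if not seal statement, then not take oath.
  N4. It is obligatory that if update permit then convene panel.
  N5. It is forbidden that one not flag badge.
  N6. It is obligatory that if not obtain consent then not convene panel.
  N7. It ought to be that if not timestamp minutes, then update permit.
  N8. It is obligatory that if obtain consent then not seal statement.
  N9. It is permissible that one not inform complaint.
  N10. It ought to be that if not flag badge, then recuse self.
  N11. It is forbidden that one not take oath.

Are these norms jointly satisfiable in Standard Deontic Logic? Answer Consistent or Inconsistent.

Premise 10 is O(¬flag_badge → recuse_self); even if O(recuse_self) held, inferring O(¬flag_badge) would be affirming the consequent — invalid.
So O(¬flag_badge) is not derivable, and the apparent clash with O(flag_badge) does not arise.
A world satisfying every obligation exists (e.g. convene_panel=false, dim_lights=false, flag_badge=true, inform_complaint=false, obtain_consent=false, recuse_self=true, seal_statement=true, take_oath=true, timestamp_minutes=true, update_permit=false); no atom is both obligatory and forbidden, so the set is consistent.

Consistent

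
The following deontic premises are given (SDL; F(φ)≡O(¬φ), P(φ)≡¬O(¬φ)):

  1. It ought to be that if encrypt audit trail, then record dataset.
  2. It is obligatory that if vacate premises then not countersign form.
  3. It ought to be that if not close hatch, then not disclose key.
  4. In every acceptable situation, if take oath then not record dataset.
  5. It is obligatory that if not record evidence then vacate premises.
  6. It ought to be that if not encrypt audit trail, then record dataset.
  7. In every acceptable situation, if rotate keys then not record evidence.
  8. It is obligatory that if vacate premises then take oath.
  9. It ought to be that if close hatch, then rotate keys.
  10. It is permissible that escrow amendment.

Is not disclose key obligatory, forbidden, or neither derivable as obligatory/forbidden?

Premises 6 and 1 are O(¬encrypt_audit_trail → record_dataset) and O(encrypt_audit_trail → record_dataset); every ideal world satisfies ¬encrypt_audit_trail or encrypt_audit_trail, so in either case record_dataset holds — hence O(record_dataset).
Premise 4, O(take_oath → ¬record_dataset), contraposes to O(record_dataset → ¬take_oath); with O(record_dataset) we get O(¬take_oath).
Premise 8, O(vacate_premises → take_oath), contraposes to O(¬take_oath → ¬vacate_premises); with O(¬take_oath) we get O(¬vacate_premises).
Premise 5 is O(¬record_evidence → vacate_premises); contrapositively O(¬vacate_premises → record_evidence). Since O(¬vacate_premises) holds, K gives O(record_evidence).
The contrapositive of premise 7 (O(rotate_keys → ¬record_evidence)) is O(record_evidence → ¬rotate_keys), and O(record_evidence) is already established, so O(¬rotate_keys).
Premise 9, O(close_hatch → rotate_keys), contraposes to O(¬rotate_keys → ¬close_hatch); with O(¬rotate_keys) we get O(¬close_hatch).
Applying K to premise 3 (O(¬close_hatch → ¬disclose_key)) and O(¬close_hatch) yields O(¬disclose_key).
Premises 2, 10 do not contribute to this derivation.
Hence ¬disclose_key is obligatory.

Obligatory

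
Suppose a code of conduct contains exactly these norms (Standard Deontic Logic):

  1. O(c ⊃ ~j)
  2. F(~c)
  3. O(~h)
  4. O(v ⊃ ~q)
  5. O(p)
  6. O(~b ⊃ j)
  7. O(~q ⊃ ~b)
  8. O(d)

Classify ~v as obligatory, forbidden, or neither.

Obligatory

Premise 2, F(~c), is equivalent to O(c).
With premise 1, O(c ⊃ ~j), the K-axiom yields O(~j).
Premise 6, O(~b ⊃ j), contraposes to O(~j ⊃ b); with O(~j) we get O(b).
The contrapositive of premise 7 (O(~q ⊃ ~b)) is O(b ⊃ q), and O(b) is already established, so O(q).
Premise 4 is O(v ⊃ ~q); contrapositively O(q ⊃ ~v). Since O(q) holds, K gives O(~v).
Premises 3, 5, 8 do not contribute to this derivation.
Hence ~v is obligatory.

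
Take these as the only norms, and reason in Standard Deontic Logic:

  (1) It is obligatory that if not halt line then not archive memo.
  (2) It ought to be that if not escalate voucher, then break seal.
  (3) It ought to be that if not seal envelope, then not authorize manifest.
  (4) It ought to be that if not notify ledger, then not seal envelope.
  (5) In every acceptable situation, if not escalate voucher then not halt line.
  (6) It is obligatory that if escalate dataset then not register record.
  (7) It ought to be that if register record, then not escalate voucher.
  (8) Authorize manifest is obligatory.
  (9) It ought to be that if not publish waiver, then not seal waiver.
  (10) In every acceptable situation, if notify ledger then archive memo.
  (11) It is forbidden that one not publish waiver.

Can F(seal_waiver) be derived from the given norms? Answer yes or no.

No

Premise 9 is O(¬publish_waiver → ¬seal_waiver), but O(¬publish_waiver) is not derivable from the premises, so it does not yield O(¬seal_waiver).
No other premise forces O(¬seal_waiver). An ideal world satisfying every premise can still have seal_waiver true, so F(seal_waiver) is not derivable.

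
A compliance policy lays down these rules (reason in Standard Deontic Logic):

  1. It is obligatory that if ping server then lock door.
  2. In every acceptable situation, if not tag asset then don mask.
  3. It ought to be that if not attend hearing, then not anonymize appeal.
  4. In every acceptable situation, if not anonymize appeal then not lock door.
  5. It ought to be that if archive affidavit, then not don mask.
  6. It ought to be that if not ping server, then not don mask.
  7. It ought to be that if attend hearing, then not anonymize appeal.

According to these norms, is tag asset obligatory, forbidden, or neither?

By case analysis on ¬attend_hearing: premise 3 gives O(¬attend_hearing → ¬anonymize_appeal) and premise 7 gives O(attend_hearing → ¬anonymize_appeal), so O(¬anonymize_appeal) either way.
With premise 4, O(¬anonymize_appeal → ¬lock_door), the K-axiom yields O(¬lock_door).
The contrapositive of premise 1 (O(ping_server → lock_door)) is O(¬lock_door → ¬ping_server), and O(¬lock_door) is already established, so O(¬ping_server).
Applying K to premise 6 (O(¬ping_server → ¬don_mask)) and O(¬ping_server) yields O(¬don_mask).
Premise 2, O(¬tag_asset → don_mask), contraposes to O(¬don_mask → tag_asset); with O(¬don_mask) we get O(tag_asset).
Premise 5 does not contribute to this derivation.
Hence tag_asset is obligatory.

Obligatory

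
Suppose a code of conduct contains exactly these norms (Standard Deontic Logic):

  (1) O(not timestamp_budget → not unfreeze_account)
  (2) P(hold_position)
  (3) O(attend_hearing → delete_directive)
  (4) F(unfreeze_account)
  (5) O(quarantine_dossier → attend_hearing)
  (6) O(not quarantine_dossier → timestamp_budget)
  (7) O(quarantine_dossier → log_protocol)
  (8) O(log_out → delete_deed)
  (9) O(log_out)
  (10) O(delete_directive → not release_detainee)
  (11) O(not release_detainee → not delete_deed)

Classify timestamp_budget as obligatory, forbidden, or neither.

Obligatory

Premise 9 gives O(log_out).
From O(log_out) and premise 8, O(log_out → delete_deed), we obtain O(delete_deed).
Premise 11 is O(not release_detainee → not delete_deed); contrapositively O(delete_deed → release_detainee). Since O(delete_deed) holds, K gives O(release_detainee).
Premise 10, O(delete_directive → not release_detainee), contraposes to O(release_detainee → not delete_directive); with O(release_detainee) we get O(not delete_directive).
Premise 3 is O(attend_hearing → delete_directive); contrapositively O(not delete_directive → not attend_hearing). Since O(not delete_directive) holds, K gives O(not attend_hearing).
Premise 5 is O(quarantine_dossier → attend_hearing); contrapositively O(not attend_hearing → not quarantine_dossier). Since O(not attend_hearing) holds, K gives O(not quarantine_dossier).
With premise 6, O(not quarantine_dossier → timestamp_budget), the K-axiom yields O(timestamp_budget).
Premises 1, 2, 4, 7 do not contribute to this derivation.
Hence timestamp_budget is obligatory.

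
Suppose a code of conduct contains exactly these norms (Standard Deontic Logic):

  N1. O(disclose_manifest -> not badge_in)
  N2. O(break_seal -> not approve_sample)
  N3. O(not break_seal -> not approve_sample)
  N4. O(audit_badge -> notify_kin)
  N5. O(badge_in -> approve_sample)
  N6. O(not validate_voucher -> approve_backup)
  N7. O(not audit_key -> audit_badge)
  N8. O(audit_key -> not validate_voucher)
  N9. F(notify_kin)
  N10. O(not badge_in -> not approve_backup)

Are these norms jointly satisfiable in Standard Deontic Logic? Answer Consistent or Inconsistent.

Premises 2 and 3 cover both cases: O(break_seal -> not approve_sample) and O(not break_seal -> not approve_sample). Since break_seal ∨ not break_seal is a tautology, O(not approve_sample) follows.
The contrapositive of premise 5 (O(badge_in -> approve_sample)) is O(not approve_sample -> not badge_in), and O(not approve_sample) is already established, so O(not badge_in).
Applying K to premise 10 (O(not badge_in -> not approve_backup)) and O(not badge_in) yields O(not approve_backup).
Premise 6, O(not validate_voucher -> approve_backup), contraposes to O(not approve_backup -> validate_voucher); with O(not approve_backup) we get O(validate_voucher).
Premise 8, O(audit_key -> not validate_voucher), contraposes to O(validate_voucher -> not audit_key); with O(validate_voucher) we get O(not audit_key).
With premise 7, O(not audit_key -> audit_badge), the K-axiom yields O(audit_badge).
Applying K to premise 4 (O(audit_badge -> notify_kin)) and O(audit_badge) yields O(notify_kin).
However, F(notify_kin) at premise 9 amounts to O(not notify_kin).
We now have both O(notify_kin) and O(not notify_kin) — notify_kin is simultaneously obligatory and forbidden, violating the D-axiom.

Inconsistent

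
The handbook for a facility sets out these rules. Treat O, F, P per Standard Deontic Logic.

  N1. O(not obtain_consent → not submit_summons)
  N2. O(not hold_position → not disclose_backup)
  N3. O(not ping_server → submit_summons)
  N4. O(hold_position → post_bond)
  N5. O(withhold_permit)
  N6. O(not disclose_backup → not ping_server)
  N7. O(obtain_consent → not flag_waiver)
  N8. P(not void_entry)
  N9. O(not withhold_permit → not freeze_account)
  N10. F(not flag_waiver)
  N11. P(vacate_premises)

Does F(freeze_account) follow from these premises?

No

Premise 9 is O(not withhold_permit → not freeze_account), but O(not withhold_permit) is not derivable from the premises, so it does not yield O(not freeze_account).
No other premise forces O(not freeze_account). An ideal world satisfying every premise can still have freeze_account true, so F(freeze_account) is not derivable.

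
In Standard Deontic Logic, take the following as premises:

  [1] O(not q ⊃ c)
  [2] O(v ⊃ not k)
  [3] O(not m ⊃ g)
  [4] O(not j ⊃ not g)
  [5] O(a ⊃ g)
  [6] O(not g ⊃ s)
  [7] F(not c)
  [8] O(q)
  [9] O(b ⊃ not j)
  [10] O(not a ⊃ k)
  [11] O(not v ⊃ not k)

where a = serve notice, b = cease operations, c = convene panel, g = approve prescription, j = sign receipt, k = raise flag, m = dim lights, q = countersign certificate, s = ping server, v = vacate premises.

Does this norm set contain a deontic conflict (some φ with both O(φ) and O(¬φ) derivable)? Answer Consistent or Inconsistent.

Premise 1 is O(not q ⊃ c); even if O(c) held, inferring O(not q) would be affirming the consequent — invalid.
So O(not q) is not derivable, and the apparent clash with O(q) does not arise.
A world satisfying every obligation exists (e.g. a=true, b=false, c=true, g=true, j=true, k=false, m=false, q=true, s=false, v=false); no atom is both obligatory and forbidden, so the set is consistent.

Consistent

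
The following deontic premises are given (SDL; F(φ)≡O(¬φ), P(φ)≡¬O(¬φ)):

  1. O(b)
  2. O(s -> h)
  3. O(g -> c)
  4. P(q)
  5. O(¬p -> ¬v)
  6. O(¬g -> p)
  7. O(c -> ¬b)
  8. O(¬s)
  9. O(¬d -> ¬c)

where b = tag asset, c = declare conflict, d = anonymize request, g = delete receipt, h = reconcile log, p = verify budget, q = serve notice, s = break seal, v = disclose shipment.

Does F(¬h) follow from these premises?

No

Premise 2 is O(s -> h), but O(s) is not derivable from the premises, so it does not yield O(h).
No other premise forces O(h). An ideal world satisfying every premise can still have ¬h true, so F(¬h) is not derivable.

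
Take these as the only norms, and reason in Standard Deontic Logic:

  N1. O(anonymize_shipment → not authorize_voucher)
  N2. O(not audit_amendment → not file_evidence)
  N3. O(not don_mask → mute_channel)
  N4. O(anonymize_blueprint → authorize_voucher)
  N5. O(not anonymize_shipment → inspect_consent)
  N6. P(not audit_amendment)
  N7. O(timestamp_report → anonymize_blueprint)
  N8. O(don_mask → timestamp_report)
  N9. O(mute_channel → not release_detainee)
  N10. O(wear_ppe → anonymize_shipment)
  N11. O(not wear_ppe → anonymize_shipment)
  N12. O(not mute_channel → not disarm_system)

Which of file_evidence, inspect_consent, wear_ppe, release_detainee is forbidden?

Premises 10 and 11 are O(wear_ppe → anonymize_shipment) and O(not wear_ppe → anonymize_shipment); every ideal world satisfies wear_ppe or not wear_ppe, so in either case anonymize_shipment holds — hence O(anonymize_shipment).
From O(anonymize_shipment) and premise 1, O(anonymize_shipment → not authorize_voucher), we obtain O(not authorize_voucher).
Premise 4, O(anonymize_blueprint → authorize_voucher), contraposes to O(not authorize_voucher → not anonymize_blueprint); with O(not authorize_voucher) we get O(not anonymize_blueprint).
Premise 7 is O(timestamp_report → anonymize_blueprint); contrapositively O(not anonymize_blueprint → not timestamp_report). Since O(not anonymize_blueprint) holds, K gives O(not timestamp_report).
Premise 8 is O(don_mask → timestamp_report); contrapositively O(not timestamp_report → not don_mask). Since O(not timestamp_report) holds, K gives O(not don_mask).
Premise 3 is O(not don_mask → mute_channel); since O(not don_mask), deontic closure gives O(mute_channel).
Premise 9 is O(mute_channel → not release_detainee); since O(mute_channel), deontic closure gives O(not release_detainee).
So O(not release_detainee) holds, i.e. release_detainee is forbidden. None of the other listed options is forbidden under the premises.

release_detainee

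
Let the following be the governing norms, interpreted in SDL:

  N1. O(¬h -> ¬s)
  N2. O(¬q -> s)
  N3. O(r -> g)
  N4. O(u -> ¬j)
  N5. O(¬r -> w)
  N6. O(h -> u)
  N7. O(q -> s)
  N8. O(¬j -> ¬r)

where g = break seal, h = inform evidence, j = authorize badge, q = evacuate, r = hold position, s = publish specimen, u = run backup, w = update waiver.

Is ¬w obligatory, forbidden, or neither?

Forbidden

Premises 2 and 7 cover both cases: O(¬q -> s) and O(q -> s). Since ¬q ∨ q is a tautology, O(s) follows.
Premise 1, O(¬h -> ¬s), contraposes to O(s -> h); with O(s) we get O(h).
Premise 6 is O(h -> u); since O(h), deontic closure gives O(u).
Premise 4 is O(u -> ¬j); since O(u), deontic closure gives O(¬j).
From O(¬j) and premise 8, O(¬j -> ¬r), we obtain O(¬r).
Premise 5 is O(¬r -> w); since O(¬r), deontic closure gives O(w).
Premise 3 does not contribute to this derivation.
Thus O(w), which is F(¬w): ¬w is forbidden.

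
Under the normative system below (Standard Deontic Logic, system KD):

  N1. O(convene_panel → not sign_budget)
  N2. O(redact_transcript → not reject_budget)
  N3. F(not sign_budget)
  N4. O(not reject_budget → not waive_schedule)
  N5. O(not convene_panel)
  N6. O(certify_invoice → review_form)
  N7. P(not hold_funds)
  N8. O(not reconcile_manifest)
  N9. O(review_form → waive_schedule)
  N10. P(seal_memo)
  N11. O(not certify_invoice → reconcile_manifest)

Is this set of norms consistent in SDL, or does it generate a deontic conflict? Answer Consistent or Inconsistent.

Premise 1 is O(convene_panel → not sign_budget), but O(convene_panel) is not derivable from the premises, so it does not yield O(not sign_budget).
So O(not sign_budget) is not derivable, and the apparent clash with O(sign_budget) does not arise.
A world satisfying every obligation exists (e.g. certify_invoice=true, convene_panel=false, hold_funds=false, reconcile_manifest=false, redact_transcript=false, reject_budget=true, review_form=true, seal_memo=false, sign_budget=true, waive_schedule=true); no atom is both obligatory and forbidden, so the set is consistent.

Consistent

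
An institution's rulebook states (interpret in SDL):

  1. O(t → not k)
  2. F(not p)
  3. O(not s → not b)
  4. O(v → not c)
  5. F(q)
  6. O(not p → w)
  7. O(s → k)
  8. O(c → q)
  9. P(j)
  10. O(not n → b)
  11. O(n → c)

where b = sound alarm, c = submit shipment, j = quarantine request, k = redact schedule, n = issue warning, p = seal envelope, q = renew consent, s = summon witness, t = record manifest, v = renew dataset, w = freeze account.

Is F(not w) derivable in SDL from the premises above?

No

Premise 6 is O(not p → w), but O(not p) is not derivable from the premises, so it does not yield O(w).
No other premise forces O(w). An ideal world satisfying every premise can still have not w true, so F(not w) is not derivable.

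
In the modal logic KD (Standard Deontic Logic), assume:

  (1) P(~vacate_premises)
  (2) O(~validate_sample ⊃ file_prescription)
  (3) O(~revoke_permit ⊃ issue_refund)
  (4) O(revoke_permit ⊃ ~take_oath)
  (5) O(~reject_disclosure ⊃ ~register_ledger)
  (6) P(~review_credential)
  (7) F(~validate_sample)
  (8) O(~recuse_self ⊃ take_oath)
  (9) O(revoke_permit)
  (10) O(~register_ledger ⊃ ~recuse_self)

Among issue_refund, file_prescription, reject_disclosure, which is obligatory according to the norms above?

Premise 9 gives O(revoke_permit).
From O(revoke_permit) and premise 4, O(revoke_permit ⊃ ~take_oath), we obtain O(~take_oath).
Premise 8, O(~recuse_self ⊃ take_oath), contraposes to O(~take_oath ⊃ recuse_self); with O(~take_oath) we get O(recuse_self).
Premise 10, O(~register_ledger ⊃ ~recuse_self), contraposes to O(recuse_self ⊃ register_ledger); with O(recuse_self) we get O(register_ledger).
Premise 5, O(~reject_disclosure ⊃ ~register_ledger), contraposes to O(register_ledger ⊃ reject_disclosure); with O(register_ledger) we get O(reject_disclosure).
So O(reject_disclosure) holds — reject_disclosure is obligatory. None of the other listed options is made obligatory by any chain of premises.

reject_disclosure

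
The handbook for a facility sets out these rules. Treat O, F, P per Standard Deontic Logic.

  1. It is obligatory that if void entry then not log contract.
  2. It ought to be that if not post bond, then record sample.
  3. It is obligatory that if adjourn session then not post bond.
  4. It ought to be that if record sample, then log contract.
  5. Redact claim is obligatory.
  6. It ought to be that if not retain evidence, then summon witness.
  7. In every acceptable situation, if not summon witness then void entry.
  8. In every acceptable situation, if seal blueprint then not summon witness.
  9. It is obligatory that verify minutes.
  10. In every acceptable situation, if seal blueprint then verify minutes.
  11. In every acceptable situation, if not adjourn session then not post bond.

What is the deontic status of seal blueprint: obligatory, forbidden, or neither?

Premises 3 and 11 are O(adjourn_session → ¬post_bond) and O(¬adjourn_session → ¬post_bond); every ideal world satisfies adjourn_session or ¬adjourn_session, so in either case ¬post_bond holds — hence O(¬post_bond).
Premise 2 is O(¬post_bond → record_sample); since O(¬post_bond), deontic closure gives O(record_sample).
Premise 4 is O(record_sample → log_contract); since O(record_sample), deontic closure gives O(log_contract).
Premise 1, O(void_entry → ¬log_contract), contraposes to O(log_contract → ¬void_entry); with O(log_contract) we get O(¬void_entry).
Premise 7 is O(¬summon_witness → void_entry); contrapositively O(¬void_entry → summon_witness). Since O(¬void_entry) holds, K gives O(summon_witness).
Premise 8, O(seal_blueprint → ¬summon_witness), contraposes to O(summon_witness → ¬seal_blueprint); with O(summon_witness) we get O(¬seal_blueprint).
Premises 5, 6, 9, 10 do not contribute to this derivation.
Thus O(¬seal_blueprint), which is F(seal_blueprint): seal_blueprint is forbidden.

Forbidden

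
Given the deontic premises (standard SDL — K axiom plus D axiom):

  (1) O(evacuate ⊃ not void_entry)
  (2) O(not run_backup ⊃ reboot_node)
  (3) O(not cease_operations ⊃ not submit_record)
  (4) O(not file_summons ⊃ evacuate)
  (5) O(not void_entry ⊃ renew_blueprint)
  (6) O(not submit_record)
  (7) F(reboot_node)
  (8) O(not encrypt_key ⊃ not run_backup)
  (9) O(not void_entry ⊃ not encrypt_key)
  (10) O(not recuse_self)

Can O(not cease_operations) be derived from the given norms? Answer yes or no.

Premise 3 is O(not cease_operations ⊃ not submit_record); even if O(not submit_record) held, inferring O(not cease_operations) would be affirming the consequent — invalid.
No other premise forces O(not cease_operations). An ideal world satisfying every premise can still have not cease_operations false, so O(not cease_operations) is not derivable.

No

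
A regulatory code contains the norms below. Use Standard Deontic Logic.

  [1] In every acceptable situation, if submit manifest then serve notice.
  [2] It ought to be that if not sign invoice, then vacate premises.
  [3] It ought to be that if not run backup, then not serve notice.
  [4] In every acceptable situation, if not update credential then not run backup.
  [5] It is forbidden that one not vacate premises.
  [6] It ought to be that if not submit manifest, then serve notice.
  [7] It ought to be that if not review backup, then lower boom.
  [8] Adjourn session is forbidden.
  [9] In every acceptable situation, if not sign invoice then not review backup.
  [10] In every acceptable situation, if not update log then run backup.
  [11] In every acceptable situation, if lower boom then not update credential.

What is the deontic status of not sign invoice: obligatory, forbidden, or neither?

Premises 1 and 6 cover both cases: O(submit_manifest → serve_notice) and O(¬submit_manifest → serve_notice). Since submit_manifest ∨ ¬submit_manifest is a tautology, O(serve_notice) follows.
Premise 3, O(¬run_backup → ¬serve_notice), contraposes to O(serve_notice → run_backup); with O(serve_notice) we get O(run_backup).
Premise 4 is O(¬update_credential → ¬run_backup); contrapositively O(run_backup → update_credential). Since O(run_backup) holds, K gives O(update_credential).
Premise 11 is O(lower_boom → ¬update_credential); contrapositively O(update_credential → ¬lower_boom). Since O(update_credential) holds, K gives O(¬lower_boom).
The contrapositive of premise 7 (O(¬review_backup → lower_boom)) is O(¬lower_boom → review_backup), and O(¬lower_boom) is already established, so O(review_backup).
Premise 9 is O(¬sign_invoice → ¬review_backup); contrapositively O(review_backup → sign_invoice). Since O(review_backup) holds, K gives O(sign_invoice).
Premises 2, 5, 8, 10 do not contribute to this derivation.
Thus O(sign_invoice), which is F(¬sign_invoice): ¬sign_invoice is forbidden.

Forbidden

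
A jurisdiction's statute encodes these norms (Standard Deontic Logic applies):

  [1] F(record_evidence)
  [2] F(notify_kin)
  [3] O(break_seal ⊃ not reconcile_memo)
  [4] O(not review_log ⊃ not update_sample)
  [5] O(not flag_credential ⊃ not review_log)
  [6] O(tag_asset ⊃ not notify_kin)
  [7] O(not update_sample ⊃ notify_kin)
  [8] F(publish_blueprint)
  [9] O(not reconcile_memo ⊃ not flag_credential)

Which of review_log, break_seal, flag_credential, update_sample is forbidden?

break_seal

F(notify_kin) at premise 2 means O(not notify_kin).
Premise 7, O(not update_sample ⊃ notify_kin), contraposes to O(not notify_kin ⊃ update_sample); with O(not notify_kin) we get O(update_sample).
Premise 4 is O(not review_log ⊃ not update_sample); contrapositively O(update_sample ⊃ review_log). Since O(update_sample) holds, K gives O(review_log).
Premise 5 is O(not flag_credential ⊃ not review_log); contrapositively O(review_log ⊃ flag_credential). Since O(review_log) holds, K gives O(flag_credential).
Premise 9, O(not reconcile_memo ⊃ not flag_credential), contraposes to O(flag_credential ⊃ reconcile_memo); with O(flag_credential) we get O(reconcile_memo).
Premise 3, O(break_seal ⊃ not reconcile_memo), contraposes to O(reconcile_memo ⊃ not break_seal); with O(reconcile_memo) we get O(not break_seal).
So O(not break_seal) holds, i.e. break_seal is forbidden. None of the other listed options is forbidden under the premises.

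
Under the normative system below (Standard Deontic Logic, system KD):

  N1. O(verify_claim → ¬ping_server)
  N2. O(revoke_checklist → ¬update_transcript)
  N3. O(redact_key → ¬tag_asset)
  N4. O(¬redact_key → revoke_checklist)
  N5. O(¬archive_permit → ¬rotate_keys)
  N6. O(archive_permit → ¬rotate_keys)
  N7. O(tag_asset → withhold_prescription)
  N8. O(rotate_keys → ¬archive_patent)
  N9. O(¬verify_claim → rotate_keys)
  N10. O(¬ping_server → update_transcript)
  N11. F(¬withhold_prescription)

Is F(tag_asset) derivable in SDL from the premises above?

By case analysis on archive_permit: premise 6 gives O(archive_permit → ¬rotate_keys) and premise 5 gives O(¬archive_permit → ¬rotate_keys), so O(¬rotate_keys) either way.
Premise 9 is O(¬verify_claim → rotate_keys); contrapositively O(¬rotate_keys → verify_claim). Since O(¬rotate_keys) holds, K gives O(verify_claim).
With premise 1, O(verify_claim → ¬ping_server), the K-axiom yields O(¬ping_server).
Applying K to premise 10 (O(¬ping_server → update_transcript)) and O(¬ping_server) yields O(update_transcript).
Premise 2, O(revoke_checklist → ¬update_transcript), contraposes to O(update_transcript → ¬revoke_checklist); with O(update_transcript) we get O(¬revoke_checklist).
The contrapositive of premise 4 (O(¬redact_key → revoke_checklist)) is O(¬revoke_checklist → redact_key), and O(¬revoke_checklist) is already established, so O(redact_key).
Premise 3 is O(redact_key → ¬tag_asset); since O(redact_key), deontic closure gives O(¬tag_asset).
Premises 7, 8, 11 do not contribute to this derivation.
So O(¬tag_asset) holds, i.e. F(tag_asset). The claim follows.

Yes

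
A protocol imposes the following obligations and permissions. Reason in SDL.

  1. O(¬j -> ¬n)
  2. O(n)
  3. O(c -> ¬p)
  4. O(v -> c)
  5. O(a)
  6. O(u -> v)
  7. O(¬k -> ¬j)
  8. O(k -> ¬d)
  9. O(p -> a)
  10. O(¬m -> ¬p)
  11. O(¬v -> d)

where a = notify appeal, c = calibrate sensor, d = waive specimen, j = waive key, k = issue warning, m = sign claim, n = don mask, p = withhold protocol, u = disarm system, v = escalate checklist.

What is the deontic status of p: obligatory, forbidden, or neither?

Premise 2 gives O(n).
The contrapositive of premise 1 (O(¬j -> ¬n)) is O(n -> j), and O(n) is already established, so O(j).
Premise 7, O(¬k -> ¬j), contraposes to O(j -> k); with O(j) we get O(k).
With premise 8, O(k -> ¬d), the K-axiom yields O(¬d).
The contrapositive of premise 11 (O(¬v -> d)) is O(¬d -> v), and O(¬d) is already established, so O(v).
From O(v) and premise 4, O(v -> c), we obtain O(c).
With premise 3, O(c -> ¬p), the K-axiom yields O(¬p).
Premises 5, 6, 9, 10 do not contribute to this derivation.
Thus O(¬p), which is F(p): p is forbidden.

Forbidden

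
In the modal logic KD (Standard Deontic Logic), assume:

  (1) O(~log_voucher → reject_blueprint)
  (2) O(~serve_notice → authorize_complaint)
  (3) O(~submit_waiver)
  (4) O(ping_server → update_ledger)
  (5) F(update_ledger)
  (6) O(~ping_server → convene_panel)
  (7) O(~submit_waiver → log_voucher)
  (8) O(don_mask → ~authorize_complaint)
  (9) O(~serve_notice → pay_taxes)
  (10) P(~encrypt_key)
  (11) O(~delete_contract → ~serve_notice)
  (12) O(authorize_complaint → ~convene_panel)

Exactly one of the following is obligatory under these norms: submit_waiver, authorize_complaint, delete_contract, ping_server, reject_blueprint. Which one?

delete_contract

F(update_ledger) at premise 5 means O(~update_ledger).
Premise 4, O(ping_server → update_ledger), contraposes to O(~update_ledger → ~ping_server); with O(~update_ledger) we get O(~ping_server).
Applying K to premise 6 (O(~ping_server → convene_panel)) and O(~ping_server) yields O(convene_panel).
The contrapositive of premise 12 (O(authorize_complaint → ~convene_panel)) is O(convene_panel → ~authorize_complaint), and O(convene_panel) is already established, so O(~authorize_complaint).
The contrapositive of premise 2 (O(~serve_notice → authorize_complaint)) is O(~authorize_complaint → serve_notice), and O(~authorize_complaint) is already established, so O(serve_notice).
Premise 11, O(~delete_contract → ~serve_notice), contraposes to O(serve_notice → delete_contract); with O(serve_notice) we get O(delete_contract).
So O(delete_contract) holds — delete_contract is obligatory. None of the other listed options is made obligatory by any chain of premises.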